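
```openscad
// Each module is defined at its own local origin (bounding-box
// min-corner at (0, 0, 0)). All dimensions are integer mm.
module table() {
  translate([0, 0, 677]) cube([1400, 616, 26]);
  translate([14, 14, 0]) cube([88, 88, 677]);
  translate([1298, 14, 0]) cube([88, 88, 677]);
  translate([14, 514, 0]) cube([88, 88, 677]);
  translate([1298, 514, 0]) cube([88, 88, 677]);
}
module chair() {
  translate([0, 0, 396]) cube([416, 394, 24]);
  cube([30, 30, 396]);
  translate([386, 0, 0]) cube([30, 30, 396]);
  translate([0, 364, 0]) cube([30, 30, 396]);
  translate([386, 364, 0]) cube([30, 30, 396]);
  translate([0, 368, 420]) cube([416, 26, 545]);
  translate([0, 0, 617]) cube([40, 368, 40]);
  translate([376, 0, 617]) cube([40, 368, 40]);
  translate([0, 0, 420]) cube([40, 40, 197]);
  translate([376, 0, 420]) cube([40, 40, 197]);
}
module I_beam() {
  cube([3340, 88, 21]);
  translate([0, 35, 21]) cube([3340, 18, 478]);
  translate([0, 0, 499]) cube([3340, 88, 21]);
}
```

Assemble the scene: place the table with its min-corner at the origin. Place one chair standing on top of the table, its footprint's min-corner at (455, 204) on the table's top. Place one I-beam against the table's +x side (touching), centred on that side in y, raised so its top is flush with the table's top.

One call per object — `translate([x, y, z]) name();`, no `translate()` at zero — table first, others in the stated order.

table();
translate([455, 204, 703]) chair();
translate([1400, 264, 183]) I_beam();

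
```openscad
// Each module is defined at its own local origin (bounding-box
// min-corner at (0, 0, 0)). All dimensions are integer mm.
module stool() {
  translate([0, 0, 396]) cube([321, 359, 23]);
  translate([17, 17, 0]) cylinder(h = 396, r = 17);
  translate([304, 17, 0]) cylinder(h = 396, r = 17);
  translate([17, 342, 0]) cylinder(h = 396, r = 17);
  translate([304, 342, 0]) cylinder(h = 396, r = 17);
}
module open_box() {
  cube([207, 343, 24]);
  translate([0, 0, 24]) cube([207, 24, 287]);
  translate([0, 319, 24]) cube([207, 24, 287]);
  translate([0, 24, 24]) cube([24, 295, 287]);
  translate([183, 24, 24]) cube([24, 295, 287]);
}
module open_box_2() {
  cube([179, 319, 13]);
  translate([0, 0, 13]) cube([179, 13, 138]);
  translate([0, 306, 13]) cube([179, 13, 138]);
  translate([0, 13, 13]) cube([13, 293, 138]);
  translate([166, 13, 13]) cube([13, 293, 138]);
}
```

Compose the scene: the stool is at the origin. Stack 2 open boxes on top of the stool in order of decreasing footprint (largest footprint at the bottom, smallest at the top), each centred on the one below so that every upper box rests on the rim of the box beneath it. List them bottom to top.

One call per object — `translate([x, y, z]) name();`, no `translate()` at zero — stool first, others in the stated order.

stool();
translate([57, 8, 419]) open_box();
translate([71, 20, 730]) open_box_2();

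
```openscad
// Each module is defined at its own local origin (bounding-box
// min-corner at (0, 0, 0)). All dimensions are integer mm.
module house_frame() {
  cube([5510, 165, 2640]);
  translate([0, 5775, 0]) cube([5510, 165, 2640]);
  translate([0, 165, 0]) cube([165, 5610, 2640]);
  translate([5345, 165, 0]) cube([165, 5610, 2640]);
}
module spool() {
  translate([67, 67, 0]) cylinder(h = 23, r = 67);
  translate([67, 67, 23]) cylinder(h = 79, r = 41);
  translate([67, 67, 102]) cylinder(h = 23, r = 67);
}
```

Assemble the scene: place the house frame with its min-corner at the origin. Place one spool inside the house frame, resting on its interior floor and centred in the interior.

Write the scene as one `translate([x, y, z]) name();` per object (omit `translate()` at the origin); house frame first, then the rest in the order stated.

house_frame();
translate([2688, 2903, 0]) spool();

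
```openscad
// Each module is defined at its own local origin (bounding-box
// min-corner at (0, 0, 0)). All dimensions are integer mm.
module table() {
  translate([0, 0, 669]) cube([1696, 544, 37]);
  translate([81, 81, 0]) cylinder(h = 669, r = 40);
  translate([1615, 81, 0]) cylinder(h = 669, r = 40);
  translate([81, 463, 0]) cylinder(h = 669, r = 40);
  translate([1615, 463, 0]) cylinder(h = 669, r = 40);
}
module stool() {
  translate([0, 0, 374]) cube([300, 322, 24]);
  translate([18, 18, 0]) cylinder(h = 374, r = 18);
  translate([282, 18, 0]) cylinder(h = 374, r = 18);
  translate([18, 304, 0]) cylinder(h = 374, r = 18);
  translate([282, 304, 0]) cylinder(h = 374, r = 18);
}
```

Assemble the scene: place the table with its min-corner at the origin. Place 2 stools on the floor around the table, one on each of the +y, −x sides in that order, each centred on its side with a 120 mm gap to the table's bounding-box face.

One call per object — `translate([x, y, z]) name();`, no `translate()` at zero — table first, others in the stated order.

table();
translate([698, 664, 0]) stool();
translate([-420, 111, 0]) stool();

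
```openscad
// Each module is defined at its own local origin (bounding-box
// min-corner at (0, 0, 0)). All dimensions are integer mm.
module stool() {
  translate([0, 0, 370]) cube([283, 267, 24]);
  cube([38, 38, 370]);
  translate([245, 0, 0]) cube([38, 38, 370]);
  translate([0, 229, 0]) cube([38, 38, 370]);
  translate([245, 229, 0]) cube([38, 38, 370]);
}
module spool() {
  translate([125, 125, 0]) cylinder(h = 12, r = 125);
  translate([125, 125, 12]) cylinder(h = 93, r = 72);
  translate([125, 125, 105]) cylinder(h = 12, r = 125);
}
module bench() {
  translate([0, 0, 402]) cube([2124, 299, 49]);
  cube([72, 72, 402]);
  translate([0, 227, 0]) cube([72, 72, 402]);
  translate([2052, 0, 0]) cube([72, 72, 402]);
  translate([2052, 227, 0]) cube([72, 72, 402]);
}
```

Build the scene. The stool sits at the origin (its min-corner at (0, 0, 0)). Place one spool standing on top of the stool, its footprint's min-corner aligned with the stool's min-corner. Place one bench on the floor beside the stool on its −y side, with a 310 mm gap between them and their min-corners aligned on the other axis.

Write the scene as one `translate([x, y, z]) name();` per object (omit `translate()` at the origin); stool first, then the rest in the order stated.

stool();
translate([0, 0, 394]) spool();
translate([0, -609, 0]) bench();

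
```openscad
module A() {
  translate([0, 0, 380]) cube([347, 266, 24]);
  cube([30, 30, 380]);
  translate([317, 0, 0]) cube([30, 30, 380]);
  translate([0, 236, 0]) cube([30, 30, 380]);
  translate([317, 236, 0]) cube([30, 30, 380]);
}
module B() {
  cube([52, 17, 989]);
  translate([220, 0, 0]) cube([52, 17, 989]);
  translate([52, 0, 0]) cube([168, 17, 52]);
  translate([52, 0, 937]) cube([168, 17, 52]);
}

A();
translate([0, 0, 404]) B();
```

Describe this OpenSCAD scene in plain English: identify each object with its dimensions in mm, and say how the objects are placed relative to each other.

A is a four-legged stool. The seat is 347×266 mm, 24 mm thick, top at z = 404 mm. It stands on four square legs, each 30×30 mm in cross-section, from z = 0 to the seat underside, each flush with a corner of the seat.

B is a rectangular picture frame lying in the x–z plane (depth along y). The opening is 168 mm wide (x) by 885 mm tall (z), surrounded by a border 52 mm wide on all four sides. The frame is 17 mm deep and is made of two full-height vertical stiles with two horizontal rails fitted between them.

The picture frame is on top of the stool.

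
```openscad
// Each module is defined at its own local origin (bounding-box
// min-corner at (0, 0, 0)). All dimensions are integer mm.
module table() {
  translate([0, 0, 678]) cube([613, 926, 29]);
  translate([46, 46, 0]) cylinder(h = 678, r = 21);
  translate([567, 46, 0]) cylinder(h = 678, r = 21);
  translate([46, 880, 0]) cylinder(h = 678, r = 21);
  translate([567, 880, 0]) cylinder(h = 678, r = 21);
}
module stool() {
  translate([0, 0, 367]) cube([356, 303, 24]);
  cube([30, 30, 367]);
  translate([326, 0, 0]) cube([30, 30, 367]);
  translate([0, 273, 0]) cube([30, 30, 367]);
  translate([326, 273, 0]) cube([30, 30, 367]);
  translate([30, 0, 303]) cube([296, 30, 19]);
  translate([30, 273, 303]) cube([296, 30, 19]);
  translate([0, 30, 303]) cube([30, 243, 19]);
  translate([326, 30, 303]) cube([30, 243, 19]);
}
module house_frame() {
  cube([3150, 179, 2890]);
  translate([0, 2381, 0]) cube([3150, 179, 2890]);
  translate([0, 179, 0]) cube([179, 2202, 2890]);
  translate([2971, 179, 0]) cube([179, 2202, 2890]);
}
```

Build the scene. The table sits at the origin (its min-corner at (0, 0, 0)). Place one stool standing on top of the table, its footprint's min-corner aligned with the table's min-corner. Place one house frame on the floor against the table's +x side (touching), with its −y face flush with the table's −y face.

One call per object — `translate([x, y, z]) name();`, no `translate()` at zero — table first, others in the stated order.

table();
translate([0, 0, 707]) stool();
translate([613, 0, 0]) house_frame();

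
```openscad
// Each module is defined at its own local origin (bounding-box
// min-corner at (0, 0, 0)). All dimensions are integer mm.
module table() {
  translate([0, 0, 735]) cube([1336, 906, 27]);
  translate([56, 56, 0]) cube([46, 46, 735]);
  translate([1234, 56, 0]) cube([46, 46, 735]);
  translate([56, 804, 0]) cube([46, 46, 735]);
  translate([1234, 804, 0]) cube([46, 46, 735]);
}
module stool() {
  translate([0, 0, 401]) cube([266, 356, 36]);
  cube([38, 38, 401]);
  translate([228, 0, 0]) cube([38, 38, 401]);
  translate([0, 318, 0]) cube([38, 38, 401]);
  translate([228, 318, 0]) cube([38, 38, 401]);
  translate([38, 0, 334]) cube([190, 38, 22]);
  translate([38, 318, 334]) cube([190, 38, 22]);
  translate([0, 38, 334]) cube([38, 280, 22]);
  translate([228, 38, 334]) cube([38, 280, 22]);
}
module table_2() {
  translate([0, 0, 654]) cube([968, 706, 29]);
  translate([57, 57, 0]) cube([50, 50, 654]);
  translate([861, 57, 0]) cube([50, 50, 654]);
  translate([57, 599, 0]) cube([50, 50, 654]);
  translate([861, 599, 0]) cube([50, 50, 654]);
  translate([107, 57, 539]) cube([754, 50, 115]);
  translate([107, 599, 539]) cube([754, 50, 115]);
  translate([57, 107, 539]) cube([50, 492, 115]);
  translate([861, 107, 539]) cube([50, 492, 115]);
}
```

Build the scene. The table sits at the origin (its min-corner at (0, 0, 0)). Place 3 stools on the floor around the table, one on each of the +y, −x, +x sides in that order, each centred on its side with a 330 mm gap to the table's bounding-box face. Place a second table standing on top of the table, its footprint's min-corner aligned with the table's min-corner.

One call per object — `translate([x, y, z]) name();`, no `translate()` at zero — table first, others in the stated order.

table();
translate([535, 1236, 0]) stool();
translate([-596, 275, 0]) stool();
translate([1666, 275, 0]) stool();
translate([0, 0, 762]) table_2();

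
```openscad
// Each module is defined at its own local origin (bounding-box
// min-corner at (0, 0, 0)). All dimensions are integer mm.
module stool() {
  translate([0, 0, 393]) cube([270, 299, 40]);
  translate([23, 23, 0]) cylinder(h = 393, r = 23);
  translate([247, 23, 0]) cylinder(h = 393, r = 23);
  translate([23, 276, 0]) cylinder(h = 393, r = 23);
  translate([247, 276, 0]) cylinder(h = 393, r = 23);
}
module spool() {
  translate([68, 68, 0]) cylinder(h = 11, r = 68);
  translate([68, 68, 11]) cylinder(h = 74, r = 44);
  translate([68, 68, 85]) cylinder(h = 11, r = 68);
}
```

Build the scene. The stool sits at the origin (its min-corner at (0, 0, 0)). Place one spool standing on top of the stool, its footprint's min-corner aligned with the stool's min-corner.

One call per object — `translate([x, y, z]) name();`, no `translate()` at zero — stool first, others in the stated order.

stool();
translate([0, 0, 433]) spool();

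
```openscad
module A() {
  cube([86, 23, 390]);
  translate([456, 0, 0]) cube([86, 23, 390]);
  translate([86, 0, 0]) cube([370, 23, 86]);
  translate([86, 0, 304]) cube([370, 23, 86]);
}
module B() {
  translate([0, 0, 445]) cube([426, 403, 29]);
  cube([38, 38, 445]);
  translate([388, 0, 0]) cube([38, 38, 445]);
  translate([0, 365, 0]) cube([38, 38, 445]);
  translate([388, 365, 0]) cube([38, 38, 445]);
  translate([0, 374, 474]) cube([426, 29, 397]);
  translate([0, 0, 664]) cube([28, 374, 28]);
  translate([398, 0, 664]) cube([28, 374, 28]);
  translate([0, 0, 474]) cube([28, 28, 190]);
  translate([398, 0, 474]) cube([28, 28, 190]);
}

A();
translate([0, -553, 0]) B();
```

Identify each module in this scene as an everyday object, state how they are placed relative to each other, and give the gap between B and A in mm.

A is a picture frame. B is a chair. The chair is on the floor beside the picture frame on its −y side. The gap between the chair and the picture frame is 150 mm.

The chair's nearest face is 150 mm from the picture frame's −y face.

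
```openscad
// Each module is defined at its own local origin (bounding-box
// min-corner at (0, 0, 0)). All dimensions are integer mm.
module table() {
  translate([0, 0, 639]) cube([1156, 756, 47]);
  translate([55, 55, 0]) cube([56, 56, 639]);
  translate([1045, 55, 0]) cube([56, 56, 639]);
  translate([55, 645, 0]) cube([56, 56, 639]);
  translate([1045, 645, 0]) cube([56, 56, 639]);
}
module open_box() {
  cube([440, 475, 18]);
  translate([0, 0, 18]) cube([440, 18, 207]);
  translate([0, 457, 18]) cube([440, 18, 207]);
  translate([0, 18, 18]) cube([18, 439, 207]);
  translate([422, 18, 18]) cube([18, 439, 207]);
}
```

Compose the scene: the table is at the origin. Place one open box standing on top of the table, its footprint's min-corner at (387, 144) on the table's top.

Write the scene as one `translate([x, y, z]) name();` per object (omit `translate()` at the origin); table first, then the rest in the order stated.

table();
translate([387, 144, 686]) open_box();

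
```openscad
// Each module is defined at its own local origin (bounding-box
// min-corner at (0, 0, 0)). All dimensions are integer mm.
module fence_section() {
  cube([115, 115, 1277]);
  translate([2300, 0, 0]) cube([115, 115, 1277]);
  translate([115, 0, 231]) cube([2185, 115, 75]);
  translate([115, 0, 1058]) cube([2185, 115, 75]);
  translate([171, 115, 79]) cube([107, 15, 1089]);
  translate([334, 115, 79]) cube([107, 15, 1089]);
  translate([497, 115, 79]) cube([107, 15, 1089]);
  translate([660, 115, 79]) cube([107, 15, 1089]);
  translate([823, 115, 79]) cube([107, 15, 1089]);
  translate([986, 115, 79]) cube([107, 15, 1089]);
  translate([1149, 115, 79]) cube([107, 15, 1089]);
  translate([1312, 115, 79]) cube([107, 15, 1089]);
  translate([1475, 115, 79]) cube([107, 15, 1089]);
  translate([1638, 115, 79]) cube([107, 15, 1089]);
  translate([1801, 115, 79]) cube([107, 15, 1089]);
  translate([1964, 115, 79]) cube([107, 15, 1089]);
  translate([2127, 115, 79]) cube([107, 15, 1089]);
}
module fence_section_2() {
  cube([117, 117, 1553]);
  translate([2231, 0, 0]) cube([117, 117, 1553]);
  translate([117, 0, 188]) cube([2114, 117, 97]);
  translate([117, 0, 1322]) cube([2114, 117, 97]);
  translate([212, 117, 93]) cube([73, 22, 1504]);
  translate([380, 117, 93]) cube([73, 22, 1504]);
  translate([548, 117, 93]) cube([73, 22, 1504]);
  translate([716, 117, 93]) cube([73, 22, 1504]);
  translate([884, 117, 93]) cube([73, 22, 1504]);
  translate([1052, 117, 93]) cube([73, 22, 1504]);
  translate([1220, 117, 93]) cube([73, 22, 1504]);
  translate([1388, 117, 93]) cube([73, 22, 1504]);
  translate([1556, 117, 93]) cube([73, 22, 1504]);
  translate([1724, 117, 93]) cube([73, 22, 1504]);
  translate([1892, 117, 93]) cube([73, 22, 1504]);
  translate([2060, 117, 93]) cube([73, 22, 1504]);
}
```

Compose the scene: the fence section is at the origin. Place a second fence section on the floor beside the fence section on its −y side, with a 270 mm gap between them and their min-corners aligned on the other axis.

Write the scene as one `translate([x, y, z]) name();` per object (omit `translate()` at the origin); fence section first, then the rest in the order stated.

fence_section();
translate([0, -409, 0]) fence_section_2();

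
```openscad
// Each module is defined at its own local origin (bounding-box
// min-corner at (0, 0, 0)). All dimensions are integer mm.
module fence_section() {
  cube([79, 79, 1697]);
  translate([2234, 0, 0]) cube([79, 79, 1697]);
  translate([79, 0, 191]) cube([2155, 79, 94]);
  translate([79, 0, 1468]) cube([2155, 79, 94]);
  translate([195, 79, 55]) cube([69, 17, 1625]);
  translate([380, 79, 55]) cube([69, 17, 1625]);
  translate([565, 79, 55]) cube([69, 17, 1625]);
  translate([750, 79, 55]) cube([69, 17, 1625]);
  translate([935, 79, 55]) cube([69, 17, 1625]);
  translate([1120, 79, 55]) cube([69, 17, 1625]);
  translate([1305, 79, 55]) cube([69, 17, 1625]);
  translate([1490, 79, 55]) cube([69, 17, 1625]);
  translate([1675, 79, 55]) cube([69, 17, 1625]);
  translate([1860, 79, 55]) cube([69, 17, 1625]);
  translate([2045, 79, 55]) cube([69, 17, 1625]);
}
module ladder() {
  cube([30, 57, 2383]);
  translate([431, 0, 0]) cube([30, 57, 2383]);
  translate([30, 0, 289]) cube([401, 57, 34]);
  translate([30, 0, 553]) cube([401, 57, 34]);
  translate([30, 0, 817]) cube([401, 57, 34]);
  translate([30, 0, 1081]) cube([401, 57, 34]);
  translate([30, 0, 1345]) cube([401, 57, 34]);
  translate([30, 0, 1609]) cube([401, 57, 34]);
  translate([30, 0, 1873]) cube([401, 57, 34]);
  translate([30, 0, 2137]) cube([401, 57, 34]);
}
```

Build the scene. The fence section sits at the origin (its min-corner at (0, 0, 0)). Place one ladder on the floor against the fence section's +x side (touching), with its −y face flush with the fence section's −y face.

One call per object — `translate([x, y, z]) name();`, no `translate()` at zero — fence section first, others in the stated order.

fence_section();
translate([2313, 0, 0]) ladder();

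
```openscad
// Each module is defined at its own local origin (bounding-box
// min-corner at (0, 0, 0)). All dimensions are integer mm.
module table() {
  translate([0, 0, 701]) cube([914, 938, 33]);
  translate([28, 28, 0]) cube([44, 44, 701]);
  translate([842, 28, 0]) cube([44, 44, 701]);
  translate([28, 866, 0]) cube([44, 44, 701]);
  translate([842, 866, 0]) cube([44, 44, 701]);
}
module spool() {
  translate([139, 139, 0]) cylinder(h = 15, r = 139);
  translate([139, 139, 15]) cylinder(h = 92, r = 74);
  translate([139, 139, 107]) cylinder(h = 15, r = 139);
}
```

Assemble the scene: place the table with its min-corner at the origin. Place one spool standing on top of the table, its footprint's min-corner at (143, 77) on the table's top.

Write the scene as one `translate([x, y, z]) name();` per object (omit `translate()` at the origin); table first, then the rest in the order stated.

table();
translate([143, 77, 734]) spool();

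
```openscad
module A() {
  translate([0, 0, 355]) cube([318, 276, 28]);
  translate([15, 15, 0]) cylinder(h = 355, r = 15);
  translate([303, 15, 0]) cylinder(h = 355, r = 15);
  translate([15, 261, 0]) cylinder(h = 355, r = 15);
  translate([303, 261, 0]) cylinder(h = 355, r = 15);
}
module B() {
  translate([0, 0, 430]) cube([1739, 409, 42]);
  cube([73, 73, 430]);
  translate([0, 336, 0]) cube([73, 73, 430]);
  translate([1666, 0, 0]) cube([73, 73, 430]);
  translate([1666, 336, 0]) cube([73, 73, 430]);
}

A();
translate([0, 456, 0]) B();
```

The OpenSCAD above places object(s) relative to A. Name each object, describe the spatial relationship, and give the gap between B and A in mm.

A is a stool. B is a bench. The bench is on the floor beside the stool on its +y side. The gap between the bench and the stool is 180 mm.

The bench's nearest face is 180 mm from the stool's +y face.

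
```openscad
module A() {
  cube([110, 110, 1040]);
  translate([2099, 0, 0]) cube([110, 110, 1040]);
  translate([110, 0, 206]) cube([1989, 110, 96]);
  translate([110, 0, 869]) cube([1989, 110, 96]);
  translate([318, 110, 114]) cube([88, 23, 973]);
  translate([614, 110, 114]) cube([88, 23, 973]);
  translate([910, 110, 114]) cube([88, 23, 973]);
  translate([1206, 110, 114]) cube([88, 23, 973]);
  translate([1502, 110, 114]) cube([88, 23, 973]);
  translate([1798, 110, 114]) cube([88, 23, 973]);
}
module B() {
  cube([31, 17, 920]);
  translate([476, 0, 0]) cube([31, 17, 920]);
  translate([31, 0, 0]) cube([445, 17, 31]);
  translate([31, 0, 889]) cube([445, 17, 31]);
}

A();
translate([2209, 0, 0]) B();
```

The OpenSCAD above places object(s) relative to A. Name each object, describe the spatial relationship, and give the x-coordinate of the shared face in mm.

A is a fence section. B is a picture frame. The picture frame is against the fence section's +x side, with their −y faces flush. The x-coordinate of the shared face is 2209 mm.

The fence section's +x face and the picture frame's −x face are both at x = 2209 mm.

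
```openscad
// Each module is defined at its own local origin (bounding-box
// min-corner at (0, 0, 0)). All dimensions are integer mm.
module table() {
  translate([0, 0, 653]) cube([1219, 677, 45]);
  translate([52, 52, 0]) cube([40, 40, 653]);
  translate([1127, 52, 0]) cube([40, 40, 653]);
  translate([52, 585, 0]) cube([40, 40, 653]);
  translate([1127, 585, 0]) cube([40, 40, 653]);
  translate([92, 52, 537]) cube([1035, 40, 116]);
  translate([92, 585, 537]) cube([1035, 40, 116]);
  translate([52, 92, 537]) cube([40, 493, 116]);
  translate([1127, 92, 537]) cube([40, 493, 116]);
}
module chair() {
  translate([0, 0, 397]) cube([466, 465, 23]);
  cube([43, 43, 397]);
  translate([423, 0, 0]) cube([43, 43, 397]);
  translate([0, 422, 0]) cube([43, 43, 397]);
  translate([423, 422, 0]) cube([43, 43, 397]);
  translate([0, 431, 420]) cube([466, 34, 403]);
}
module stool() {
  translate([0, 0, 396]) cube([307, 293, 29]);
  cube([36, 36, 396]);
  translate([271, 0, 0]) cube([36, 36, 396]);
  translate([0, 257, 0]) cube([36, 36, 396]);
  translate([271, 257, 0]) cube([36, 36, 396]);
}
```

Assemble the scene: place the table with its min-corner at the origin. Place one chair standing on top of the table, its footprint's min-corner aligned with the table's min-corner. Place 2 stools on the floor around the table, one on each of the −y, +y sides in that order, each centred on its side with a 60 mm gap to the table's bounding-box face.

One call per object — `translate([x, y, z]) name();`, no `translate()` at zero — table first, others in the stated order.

table();
translate([0, 0, 698]) chair();
translate([456, -353, 0]) stool();
translate([456, 737, 0]) stool();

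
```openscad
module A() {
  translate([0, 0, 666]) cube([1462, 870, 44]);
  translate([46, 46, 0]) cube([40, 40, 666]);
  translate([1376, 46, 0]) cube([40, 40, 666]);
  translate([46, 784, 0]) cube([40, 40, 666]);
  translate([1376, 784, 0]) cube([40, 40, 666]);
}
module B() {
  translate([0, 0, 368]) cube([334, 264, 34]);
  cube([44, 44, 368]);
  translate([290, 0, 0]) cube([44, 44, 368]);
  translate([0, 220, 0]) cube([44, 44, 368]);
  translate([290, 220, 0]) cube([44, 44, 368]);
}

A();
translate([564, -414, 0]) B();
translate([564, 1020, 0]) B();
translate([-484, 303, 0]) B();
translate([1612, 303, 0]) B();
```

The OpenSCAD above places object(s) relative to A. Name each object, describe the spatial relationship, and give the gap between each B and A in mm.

A is a table. B is a stool. Four stools sit around the table at the −y, +y, −x, +x sides. The gap between each stool and the table is 150 mm.

Each stool's nearest face is 150 mm from the table's bounding box.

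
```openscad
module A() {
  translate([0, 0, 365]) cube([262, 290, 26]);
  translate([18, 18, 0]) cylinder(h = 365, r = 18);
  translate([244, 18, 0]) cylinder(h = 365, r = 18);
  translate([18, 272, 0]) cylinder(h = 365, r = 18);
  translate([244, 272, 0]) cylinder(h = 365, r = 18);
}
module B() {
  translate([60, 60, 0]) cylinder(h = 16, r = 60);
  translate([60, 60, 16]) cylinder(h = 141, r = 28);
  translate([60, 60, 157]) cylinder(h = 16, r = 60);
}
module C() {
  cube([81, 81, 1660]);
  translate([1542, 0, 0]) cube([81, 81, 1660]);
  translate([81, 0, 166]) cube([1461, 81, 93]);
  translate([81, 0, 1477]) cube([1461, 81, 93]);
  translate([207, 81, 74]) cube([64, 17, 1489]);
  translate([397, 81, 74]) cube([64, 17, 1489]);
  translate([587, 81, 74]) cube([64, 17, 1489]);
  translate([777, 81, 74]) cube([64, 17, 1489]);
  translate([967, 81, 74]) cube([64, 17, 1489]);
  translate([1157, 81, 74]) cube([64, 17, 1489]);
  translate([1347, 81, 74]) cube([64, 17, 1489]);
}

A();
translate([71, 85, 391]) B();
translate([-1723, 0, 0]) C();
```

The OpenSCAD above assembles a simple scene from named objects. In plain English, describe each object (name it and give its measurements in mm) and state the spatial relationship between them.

A is a simple wooden stool: a rectangular seat 262 mm (x) by 290 mm (y), 26 mm thick, top face at z = 391 mm, on four round legs, each 36 mm in diameter. The legs rest on z = 0, each leg's axis is inset half a diameter from the nearest pair of seat edges (so the leg's bounding box is flush with the corner).

B is a spool: two coaxial disc flanges of radius 60 mm and thickness 16 mm, joined by a core cylinder of radius 28 mm and height 141 mm. The lower flange rests on z = 0 and the three cylinders share a vertical axis.

C is a fence section. Two 81×81 mm posts, 1660 mm tall, stand on the floor with a clear span of 1461 mm between their inner faces. Two horizontal rails of 81×93 mm section span the gap between the posts with their undersides at z = 166 mm and z = 1477 mm, flush with the posts' −y face. 7 pickets, each 64 mm wide, 17 mm thick and 1489 mm tall, are fixed to the +y face of the rails with their bottoms at z = 74 mm, evenly spaced across the span with equal gaps (rounded down to the nearest mm) at the −x end and between each pair — any rounding remainder accumulates at the +x end.

The spool is on top of the stool, centred. The fence section is on the floor beside the stool on its −x side.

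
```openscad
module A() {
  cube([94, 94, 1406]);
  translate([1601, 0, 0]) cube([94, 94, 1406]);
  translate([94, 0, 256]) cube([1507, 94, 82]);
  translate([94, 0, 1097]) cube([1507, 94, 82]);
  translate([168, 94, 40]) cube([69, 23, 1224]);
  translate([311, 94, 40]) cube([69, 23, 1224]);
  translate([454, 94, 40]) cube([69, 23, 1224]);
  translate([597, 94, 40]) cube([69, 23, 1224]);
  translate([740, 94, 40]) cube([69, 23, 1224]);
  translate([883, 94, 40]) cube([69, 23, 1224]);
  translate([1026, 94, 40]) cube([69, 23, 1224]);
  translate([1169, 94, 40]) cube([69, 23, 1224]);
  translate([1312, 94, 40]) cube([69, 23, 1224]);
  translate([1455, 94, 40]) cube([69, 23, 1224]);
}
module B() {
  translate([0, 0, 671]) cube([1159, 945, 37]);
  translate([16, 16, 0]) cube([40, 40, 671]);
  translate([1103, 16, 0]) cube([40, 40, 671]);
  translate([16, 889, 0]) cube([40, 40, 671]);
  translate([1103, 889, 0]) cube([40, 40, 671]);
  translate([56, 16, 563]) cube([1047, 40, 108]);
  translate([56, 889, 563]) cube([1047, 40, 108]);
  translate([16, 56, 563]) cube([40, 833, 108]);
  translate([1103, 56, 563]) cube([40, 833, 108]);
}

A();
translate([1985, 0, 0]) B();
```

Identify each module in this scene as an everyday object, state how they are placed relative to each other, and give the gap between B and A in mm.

A is a fence section. B is a table. The table is on the floor beside the fence section on its +x side. The gap between the table and the fence section is 290 mm.

The table's nearest face is 290 mm from the fence section's +x face.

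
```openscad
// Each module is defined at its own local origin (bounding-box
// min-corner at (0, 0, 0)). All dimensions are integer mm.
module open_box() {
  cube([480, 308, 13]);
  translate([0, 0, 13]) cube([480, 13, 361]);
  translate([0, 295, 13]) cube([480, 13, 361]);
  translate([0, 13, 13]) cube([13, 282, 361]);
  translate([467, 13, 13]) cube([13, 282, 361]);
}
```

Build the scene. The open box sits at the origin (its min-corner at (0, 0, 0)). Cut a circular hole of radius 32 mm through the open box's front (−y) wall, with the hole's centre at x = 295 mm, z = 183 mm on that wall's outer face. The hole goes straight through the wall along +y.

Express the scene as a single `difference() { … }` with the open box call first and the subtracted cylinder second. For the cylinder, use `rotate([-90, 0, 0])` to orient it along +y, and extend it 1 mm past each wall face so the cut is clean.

difference() {
  open_box();
  translate([295, -1, 183]) rotate([-90, 0, 0]) cylinder(h = 15, r = 32);
}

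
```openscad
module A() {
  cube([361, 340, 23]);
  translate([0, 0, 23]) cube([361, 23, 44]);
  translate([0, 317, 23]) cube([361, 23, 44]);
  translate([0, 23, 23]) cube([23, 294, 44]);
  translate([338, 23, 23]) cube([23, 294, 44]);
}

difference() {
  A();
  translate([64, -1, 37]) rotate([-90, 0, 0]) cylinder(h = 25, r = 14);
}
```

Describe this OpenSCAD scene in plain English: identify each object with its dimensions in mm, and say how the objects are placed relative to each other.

A is an open-topped rectangular box: outside dimensions 361×340×67 mm, with a uniform wall and base thickness of 23 mm. The base is a full 361×340 slab on the floor; four walls sit on top of the base. The front and back walls (the −y and +y sides) span the full width; the two side walls fit between them.

The open box has a circular hole of radius 14 mm through its front wall, centred at (x = 64, z = 37).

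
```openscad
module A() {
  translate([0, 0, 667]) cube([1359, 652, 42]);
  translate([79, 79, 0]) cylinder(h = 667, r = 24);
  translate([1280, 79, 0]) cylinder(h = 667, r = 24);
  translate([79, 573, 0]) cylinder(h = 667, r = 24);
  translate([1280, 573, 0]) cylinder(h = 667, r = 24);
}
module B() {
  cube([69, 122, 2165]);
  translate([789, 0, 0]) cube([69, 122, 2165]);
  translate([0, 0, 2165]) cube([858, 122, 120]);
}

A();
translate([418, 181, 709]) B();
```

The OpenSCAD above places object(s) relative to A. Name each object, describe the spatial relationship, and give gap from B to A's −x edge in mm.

The door frame's min-x is at 418; the table's min-x is 0; gap = 418 mm.

A is a table. B is a door frame. The door frame is on top of the table. The gap from the door frame to the table's −x edge is 418 mm.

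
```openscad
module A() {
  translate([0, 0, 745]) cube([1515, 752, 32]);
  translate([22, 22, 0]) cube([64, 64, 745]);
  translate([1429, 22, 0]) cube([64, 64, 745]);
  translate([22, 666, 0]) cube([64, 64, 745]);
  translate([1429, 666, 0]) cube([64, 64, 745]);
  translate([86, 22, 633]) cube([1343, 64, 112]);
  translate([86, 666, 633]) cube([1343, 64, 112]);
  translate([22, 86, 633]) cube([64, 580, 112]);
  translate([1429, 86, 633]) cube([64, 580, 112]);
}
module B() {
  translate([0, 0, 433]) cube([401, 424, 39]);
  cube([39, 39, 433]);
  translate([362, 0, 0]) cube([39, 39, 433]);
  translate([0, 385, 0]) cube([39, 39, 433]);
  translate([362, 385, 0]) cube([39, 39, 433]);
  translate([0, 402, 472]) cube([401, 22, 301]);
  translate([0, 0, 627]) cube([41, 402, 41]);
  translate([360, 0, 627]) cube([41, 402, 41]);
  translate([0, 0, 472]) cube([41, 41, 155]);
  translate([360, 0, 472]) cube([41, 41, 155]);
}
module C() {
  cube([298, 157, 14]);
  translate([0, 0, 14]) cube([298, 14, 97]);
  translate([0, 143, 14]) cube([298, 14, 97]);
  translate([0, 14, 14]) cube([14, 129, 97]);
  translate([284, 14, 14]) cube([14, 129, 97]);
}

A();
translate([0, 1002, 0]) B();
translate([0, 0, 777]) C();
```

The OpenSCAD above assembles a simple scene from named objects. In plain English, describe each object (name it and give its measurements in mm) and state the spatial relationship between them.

A is a table: top 1515 mm (x) × 752 mm (y), 32 mm thick, upper face at z = 777 mm, on four 64×64 mm square legs, each inset 22 mm from the nearest pair of top edges, running from z = 0 to the bottom of the top. Four apron rails, 64 mm thick and 112 mm tall, run between adjacent legs with their top edges flush with the underside of the top and their outer faces flush with the legs' outer faces.

B is a chair: 401×424 mm seat, 39 mm thick, top at z = 472 mm, on four 39 mm square corner legs flush with the seat edges. A 22 mm thick backrest slab spans the full seat width, extending 301 mm above the seat top, its back face flush with the seat's +y edge. Two armrests of 41×41 mm section run along each side from the seat's front edge to the front of the backrest, top faces 196 mm above the seat top and outer faces flush with the seat's x-edges; a 41×41 mm post under the front of each armrest stands on the seat at the front corner.

C is an open storage box with external size 298×157×111 mm and wall thickness 14 mm (the base is also 14 mm thick). The base covers the whole footprint; the four walls stand on the base, with the y-facing walls full-width and the x-facing walls fitting between their inner faces.

The chair is on the floor beside the table on its +y side. The open box is on top of the table.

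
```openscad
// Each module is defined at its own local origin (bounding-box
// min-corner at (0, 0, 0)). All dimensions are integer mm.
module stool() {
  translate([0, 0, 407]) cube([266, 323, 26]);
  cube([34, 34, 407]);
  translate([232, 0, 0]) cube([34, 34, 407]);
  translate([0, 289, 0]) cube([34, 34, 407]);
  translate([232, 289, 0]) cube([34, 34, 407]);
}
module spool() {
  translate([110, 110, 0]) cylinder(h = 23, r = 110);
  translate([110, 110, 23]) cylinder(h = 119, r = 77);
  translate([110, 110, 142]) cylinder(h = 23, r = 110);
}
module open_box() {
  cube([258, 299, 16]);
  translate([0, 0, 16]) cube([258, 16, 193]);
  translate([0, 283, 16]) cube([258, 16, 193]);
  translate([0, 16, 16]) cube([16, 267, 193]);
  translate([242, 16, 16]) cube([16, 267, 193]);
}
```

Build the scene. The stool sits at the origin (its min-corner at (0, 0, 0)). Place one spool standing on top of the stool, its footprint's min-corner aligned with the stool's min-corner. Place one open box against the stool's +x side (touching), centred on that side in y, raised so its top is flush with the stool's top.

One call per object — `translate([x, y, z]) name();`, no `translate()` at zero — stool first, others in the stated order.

stool();
translate([0, 0, 433]) spool();
translate([266, 12, 224]) open_box();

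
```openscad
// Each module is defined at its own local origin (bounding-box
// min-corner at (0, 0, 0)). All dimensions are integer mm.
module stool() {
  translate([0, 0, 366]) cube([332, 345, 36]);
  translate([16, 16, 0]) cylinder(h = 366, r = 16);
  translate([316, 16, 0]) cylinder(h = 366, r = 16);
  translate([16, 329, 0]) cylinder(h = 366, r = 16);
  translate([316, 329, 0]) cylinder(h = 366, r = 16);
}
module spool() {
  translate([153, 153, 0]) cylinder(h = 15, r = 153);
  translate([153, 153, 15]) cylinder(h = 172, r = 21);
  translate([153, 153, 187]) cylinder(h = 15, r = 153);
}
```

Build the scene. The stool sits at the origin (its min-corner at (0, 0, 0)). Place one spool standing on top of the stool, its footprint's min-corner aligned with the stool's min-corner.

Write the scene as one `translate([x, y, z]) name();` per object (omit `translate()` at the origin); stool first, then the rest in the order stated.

stool();
translate([0, 0, 402]) spool();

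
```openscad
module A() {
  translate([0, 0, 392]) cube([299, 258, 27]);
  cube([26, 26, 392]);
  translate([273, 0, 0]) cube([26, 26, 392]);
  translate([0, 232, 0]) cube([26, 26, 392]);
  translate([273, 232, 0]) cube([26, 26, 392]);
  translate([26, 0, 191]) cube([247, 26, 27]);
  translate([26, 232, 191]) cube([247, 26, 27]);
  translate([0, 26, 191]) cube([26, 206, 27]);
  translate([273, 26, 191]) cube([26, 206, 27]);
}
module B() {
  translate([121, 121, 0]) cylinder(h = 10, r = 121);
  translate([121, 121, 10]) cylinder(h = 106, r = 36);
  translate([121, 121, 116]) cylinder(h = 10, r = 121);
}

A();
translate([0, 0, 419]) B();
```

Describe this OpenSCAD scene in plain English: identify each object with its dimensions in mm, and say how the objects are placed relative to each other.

A is a four-legged stool. The seat is 299×258 mm, 27 mm thick, top at z = 419 mm. It stands on four square legs, each 26×26 mm in cross-section, from z = 0 to the seat underside, each flush with a corner of the seat. Four stretchers, 26 mm wide and 27 mm tall, connect adjacent legs with their undersides at z = 191 mm, each running between the inner faces of the legs it joins and aligned with the legs' outer faces on the other axis.

B is a spool: two coaxial disc flanges of radius 121 mm and thickness 10 mm, joined by a core cylinder of radius 36 mm and height 106 mm. The lower flange rests on z = 0 and the three cylinders share a vertical axis.

The spool is on top of the stool.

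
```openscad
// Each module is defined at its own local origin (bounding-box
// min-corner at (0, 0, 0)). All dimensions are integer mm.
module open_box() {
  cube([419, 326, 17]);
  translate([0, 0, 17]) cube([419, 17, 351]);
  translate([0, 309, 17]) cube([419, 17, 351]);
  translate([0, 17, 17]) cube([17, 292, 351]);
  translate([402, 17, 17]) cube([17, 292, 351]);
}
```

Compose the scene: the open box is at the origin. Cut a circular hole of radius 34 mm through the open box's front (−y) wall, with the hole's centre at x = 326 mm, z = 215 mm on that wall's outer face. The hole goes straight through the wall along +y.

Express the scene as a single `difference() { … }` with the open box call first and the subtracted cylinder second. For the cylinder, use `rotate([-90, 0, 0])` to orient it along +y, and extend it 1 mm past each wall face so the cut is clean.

difference() {
  open_box();
  translate([326, -1, 215]) rotate([-90, 0, 0]) cylinder(h = 19, r = 34);
}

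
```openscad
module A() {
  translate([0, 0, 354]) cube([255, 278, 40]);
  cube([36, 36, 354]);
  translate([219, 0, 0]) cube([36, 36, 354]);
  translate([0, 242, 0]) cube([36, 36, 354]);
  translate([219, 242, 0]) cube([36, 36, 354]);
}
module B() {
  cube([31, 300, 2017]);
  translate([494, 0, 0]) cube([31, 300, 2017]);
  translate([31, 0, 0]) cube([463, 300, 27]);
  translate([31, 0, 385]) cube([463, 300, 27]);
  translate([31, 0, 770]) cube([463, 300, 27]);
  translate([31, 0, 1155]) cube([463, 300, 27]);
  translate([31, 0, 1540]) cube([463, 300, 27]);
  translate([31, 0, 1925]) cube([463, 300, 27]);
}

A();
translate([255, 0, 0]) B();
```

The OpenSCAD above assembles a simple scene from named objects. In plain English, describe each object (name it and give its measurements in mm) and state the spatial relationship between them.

A is a four-legged stool. The seat is 255×278 mm, 40 mm thick, top at z = 394 mm. It stands on four square legs, each 36×36 mm in cross-section, from z = 0 to the seat underside, each flush with a corner of the seat.

B is a bookshelf 525 mm wide overall, 300 mm deep and 2017 mm tall. The two sides are 31 mm thick vertical panels. 6 horizontal shelves of 27 mm thickness span between the inner faces of the sides; the lowest shelf sits on the floor and shelves are stacked with a clear vertical gap of 358 mm between each pair.

The bookshelf is against the stool's +x side, with their −y faces flush.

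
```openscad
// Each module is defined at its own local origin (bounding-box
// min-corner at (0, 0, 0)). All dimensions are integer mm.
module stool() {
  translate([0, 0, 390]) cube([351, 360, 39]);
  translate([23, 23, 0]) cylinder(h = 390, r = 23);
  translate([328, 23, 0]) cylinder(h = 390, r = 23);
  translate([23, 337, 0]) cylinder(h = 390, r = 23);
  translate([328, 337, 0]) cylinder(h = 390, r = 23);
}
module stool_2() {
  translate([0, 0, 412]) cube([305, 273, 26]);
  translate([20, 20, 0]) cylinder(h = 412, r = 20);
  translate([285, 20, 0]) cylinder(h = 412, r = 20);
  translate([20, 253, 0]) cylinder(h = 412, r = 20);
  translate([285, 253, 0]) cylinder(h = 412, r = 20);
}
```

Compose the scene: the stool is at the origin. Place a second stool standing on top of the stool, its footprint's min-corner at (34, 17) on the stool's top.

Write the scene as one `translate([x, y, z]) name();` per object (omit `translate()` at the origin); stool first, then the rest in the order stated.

stool();
translate([34, 17, 429]) stool_2();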